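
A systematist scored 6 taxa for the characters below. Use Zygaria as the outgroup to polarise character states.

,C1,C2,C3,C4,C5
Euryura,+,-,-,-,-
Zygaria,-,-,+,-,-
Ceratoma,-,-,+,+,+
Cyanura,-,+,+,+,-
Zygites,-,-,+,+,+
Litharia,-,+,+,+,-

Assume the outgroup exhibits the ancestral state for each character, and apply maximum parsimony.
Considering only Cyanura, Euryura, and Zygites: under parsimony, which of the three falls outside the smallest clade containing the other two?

Character polarity is set by the outgroup: the derived state is whichever differs from the outgroup's state, so for C3 the derived state is '-', and for the remaining characters it is '+'.
C1: derived state '+' in Euryura only — an autapomorphy, so it tells us nothing about relationships among taxa.
Only Cyanura and Litharia show the derived state '+' for C2, supporting them as a clade.
C3 (derived state '-') is unique to Euryura (autapomorphy; uninformative for grouping).
C4 (derived state '+') is shared by Ceratoma, Cyanura, Litharia, and Zygites — a synapomorphy uniting that clade.
Only Ceratoma and Zygites show the derived state '+' for C5, supporting them as a clade.
Most parsimonious ingroup topology: (((Zygites,Ceratoma),(Litharia,Cyanura)),Euryura).
Cyanura and Zygites share a more recent common ancestor with each other than either does with Euryura, so Euryura is the least closely related of the three.

Euryura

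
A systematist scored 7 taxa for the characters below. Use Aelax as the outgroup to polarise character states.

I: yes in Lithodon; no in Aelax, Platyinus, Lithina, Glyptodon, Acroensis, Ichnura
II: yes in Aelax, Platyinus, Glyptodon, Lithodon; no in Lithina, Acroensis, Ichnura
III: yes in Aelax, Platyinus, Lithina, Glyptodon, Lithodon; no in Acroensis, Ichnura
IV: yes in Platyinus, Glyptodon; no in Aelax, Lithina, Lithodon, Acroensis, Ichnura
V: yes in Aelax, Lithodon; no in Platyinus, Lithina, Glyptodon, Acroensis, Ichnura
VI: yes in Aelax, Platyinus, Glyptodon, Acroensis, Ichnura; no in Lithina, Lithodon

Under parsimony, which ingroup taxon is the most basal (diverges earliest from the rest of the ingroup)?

Character polarity is set by the outgroup: the derived state is whichever differs from the outgroup's state, so for II, III, V, VI the derived state is 'no', and for the remaining characters it is 'yes'.
I (derived state 'yes') is unique to Lithodon (autapomorphy; uninformative for grouping).
II (derived state 'no') is shared by Acroensis, Ichnura, and Lithina — a synapomorphy uniting that clade.
III (derived state 'no') is shared by Acroensis and Ichnura — a synapomorphy uniting that clade.
IV: derived state 'yes' in Glyptodon and Platyinus only — synapomorphy for {Glyptodon, Platyinus}.
V (derived state 'no') is shared by Acroensis, Glyptodon, Ichnura, Lithina, and Platyinus — a synapomorphy uniting that clade.
VI groups Lithina and Lithodon, which is incompatible with the clades supported by the remaining characters; treating it as convergent (homoplasy) costs fewer steps than any alternative tree.
Most parsimonious ingroup topology: (((Platyinus,Glyptodon),(Lithina,(Acroensis,Ichnura))),Lithodon).
Lithodon is sister to the clade containing all other ingroup taxa, so it is the earliest-diverging (most basal) ingroup lineage.

Lithodon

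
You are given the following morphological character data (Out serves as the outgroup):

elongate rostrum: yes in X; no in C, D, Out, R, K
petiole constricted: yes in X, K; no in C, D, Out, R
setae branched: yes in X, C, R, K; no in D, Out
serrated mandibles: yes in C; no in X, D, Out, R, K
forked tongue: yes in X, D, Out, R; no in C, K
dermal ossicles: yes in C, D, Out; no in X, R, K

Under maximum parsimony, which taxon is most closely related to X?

Character polarity is set by the outgroup: the derived state is whichever differs from the outgroup's state, so for forked tongue, dermal ossicles the derived state is 'no', and for the remaining characters it is 'yes'.
elongate rostrum (derived state 'yes') is unique to X (autapomorphy; uninformative for grouping).
petiole constricted: derived state 'yes' in K and X only — synapomorphy for {K, X}.
setae branched (derived state 'yes') is shared by C, K, R, and X — a synapomorphy uniting that clade.
serrated mandibles (derived state 'yes') is unique to C (autapomorphy; uninformative for grouping).
forked tongue (state 'no') occurs in C and K but conflicts with the nesting implied by the other characters — most parsimoniously interpreted as homoplasy.
Only K, R, and X show the derived state 'no' for dermal ossicles, supporting them as a clade.
Most parsimonious ingroup topology: ((C,((K,X),R)),D).
X and K form a cherry on this tree, so they are sister taxa.

K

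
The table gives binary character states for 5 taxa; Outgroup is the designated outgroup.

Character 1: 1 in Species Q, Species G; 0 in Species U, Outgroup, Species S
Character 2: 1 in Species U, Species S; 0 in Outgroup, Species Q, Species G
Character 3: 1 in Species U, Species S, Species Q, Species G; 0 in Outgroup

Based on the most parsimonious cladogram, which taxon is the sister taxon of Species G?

The outgroup has state '0' for every character, so '1' is the derived state throughout.
Character 1: derived state '1' in Species G and Species Q only — synapomorphy for {Species G, Species Q}.
Character 2 (derived state '1') is shared by Species S and Species U — a synapomorphy uniting that clade.
Character 3 (derived state '1') is shared by all ingroup taxa — unites the whole ingroup.
Most parsimonious ingroup topology: ((Species G,Species Q),(Species U,Species S)).
Species G and Species Q form a cherry on this tree, so they are sister taxa.

Species Q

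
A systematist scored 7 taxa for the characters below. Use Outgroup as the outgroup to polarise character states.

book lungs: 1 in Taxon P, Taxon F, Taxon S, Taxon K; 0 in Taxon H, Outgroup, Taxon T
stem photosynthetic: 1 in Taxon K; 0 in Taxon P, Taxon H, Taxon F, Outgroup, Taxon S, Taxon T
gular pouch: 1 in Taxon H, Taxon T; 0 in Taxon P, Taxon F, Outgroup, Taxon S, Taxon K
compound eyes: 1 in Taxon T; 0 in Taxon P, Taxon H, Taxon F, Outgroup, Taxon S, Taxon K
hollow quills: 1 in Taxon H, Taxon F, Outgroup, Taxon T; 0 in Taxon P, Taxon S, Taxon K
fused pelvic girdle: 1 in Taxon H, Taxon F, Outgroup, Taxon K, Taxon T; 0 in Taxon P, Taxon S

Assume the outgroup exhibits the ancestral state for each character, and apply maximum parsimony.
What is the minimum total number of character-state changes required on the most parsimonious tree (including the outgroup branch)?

Character polarity is set by the outgroup: the derived state is whichever differs from the outgroup's state, so for hollow quills, fused pelvic girdle the derived state is '0', and for the remaining characters it is '1'.
book lungs: derived state '1' in Taxon F, Taxon K, Taxon P, and Taxon S only — synapomorphy for {Taxon F, Taxon K, Taxon P, Taxon S}.
stem photosynthetic: derived state '1' in Taxon K only — an autapomorphy, so it tells us nothing about relationships among taxa.
gular pouch: derived state '1' in Taxon H and Taxon T only — synapomorphy for {Taxon H, Taxon T}.
compound eyes (derived state '1') is unique to Taxon T (autapomorphy; uninformative for grouping).
Only Taxon K, Taxon P, and Taxon S show the derived state '0' for hollow quills, supporting them as a clade.
fused pelvic girdle (derived state '0') is shared by Taxon P and Taxon S — a synapomorphy uniting that clade.
Most parsimonious ingroup topology: ((Taxon T,Taxon H),(((Taxon P,Taxon S),Taxon K),Taxon F)).
Changes per character on this tree: book lungs: 1; stem photosynthetic: 1; gular pouch: 1; compound eyes: 1; hollow quills: 1; fused pelvic girdle: 1.
Total = 6.

6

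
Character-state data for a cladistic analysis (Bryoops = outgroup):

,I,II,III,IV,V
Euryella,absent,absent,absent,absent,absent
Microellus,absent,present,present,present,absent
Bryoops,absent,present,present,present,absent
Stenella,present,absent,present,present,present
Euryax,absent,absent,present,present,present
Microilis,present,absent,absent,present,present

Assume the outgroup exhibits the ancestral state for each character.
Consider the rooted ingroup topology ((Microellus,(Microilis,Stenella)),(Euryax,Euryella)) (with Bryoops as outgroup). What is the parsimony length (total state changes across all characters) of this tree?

Map each character onto ((Microellus,(Microilis,Stenella)),(Euryax,Euryella)) (rooted by Bryoops) and count the minimum state changes it requires (Fitch parsimony):
I: 1; II: 2; III: 2; IV: 1; V: 2.
Total tree length = 8.

8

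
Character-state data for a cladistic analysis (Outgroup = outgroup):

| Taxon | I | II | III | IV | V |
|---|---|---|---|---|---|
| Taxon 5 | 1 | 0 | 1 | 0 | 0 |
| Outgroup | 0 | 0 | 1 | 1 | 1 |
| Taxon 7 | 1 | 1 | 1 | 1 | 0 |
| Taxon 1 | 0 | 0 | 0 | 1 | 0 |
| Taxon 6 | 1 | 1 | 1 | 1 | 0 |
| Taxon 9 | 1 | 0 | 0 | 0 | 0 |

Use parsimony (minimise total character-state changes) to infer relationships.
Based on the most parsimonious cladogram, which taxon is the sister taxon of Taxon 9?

Character polarity is set by the outgroup: the derived state is whichever differs from the outgroup's state, so for III, IV, V the derived state is '0', and for the remaining characters it is '1'.
I: derived state '1' in Taxon 5, Taxon 6, Taxon 7, and Taxon 9 only — synapomorphy for {Taxon 5, Taxon 6, Taxon 7, Taxon 9}.
Only Taxon 6 and Taxon 7 show the derived state '1' for II, supporting them as a clade.
III groups Taxon 1 and Taxon 9, which is incompatible with the clades supported by the remaining characters; treating it as convergent (homoplasy) costs fewer steps than any alternative tree.
Only Taxon 5 and Taxon 9 show the derived state '0' for IV, supporting them as a clade.
All ingroup taxa share the derived state '0' for V; it defines the ingroup but does not resolve relationships within it.
Most parsimonious ingroup topology: (((Taxon 6,Taxon 7),(Taxon 9,Taxon 5)),Taxon 1).
Taxon 9 and Taxon 5 form a cherry on this tree, so they are sister taxa.

Taxon 5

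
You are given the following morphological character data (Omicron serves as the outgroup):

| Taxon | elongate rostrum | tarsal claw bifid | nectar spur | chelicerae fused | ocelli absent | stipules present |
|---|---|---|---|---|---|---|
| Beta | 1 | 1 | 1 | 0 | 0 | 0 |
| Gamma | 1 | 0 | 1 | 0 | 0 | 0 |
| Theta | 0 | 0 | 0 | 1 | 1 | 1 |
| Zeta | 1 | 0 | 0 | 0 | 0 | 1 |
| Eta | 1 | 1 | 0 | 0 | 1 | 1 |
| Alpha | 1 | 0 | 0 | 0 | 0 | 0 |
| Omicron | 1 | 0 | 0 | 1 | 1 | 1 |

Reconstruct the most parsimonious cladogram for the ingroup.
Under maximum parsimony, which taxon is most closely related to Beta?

Character polarity is set by the outgroup: the derived state is whichever differs from the outgroup's state, so for elongate rostrum, chelicerae fused, ocelli absent, stipules present the derived state is '0', and for the remaining characters it is '1'.
elongate rostrum (derived state '0') is unique to Theta (autapomorphy; uninformative for grouping).
tarsal claw bifid (state '1') occurs in Beta and Eta but conflicts with the nesting implied by the other characters — most parsimoniously interpreted as homoplasy.
nectar spur: derived state '1' in Beta and Gamma only — synapomorphy for {Beta, Gamma}.
chelicerae fused: derived state '0' in Alpha, Beta, Eta, Gamma, and Zeta only — synapomorphy for {Alpha, Beta, Eta, Gamma, Zeta}.
ocelli absent: derived state '0' in Alpha, Beta, Gamma, and Zeta only — synapomorphy for {Alpha, Beta, Gamma, Zeta}.
Only Alpha, Beta, and Gamma show the derived state '0' for stipules present, supporting them as a clade.
Most parsimonious ingroup topology: (((((Gamma,Beta),Alpha),Zeta),Eta),Theta).
Beta and Gamma form a cherry on this tree, so they are sister taxa.

Gamma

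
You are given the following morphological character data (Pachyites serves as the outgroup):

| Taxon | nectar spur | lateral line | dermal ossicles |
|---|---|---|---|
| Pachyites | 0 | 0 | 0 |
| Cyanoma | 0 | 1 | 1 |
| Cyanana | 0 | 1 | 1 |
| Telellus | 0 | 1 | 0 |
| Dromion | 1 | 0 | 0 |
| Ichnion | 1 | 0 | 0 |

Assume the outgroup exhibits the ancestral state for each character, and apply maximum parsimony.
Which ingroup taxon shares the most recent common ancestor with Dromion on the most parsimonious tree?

The outgroup has state '0' for every character, so '1' is the derived state throughout.
nectar spur (derived state '1') is shared by Dromion and Ichnion — a synapomorphy uniting that clade.
lateral line: derived state '1' in Cyanana, Cyanoma, and Telellus only — synapomorphy for {Cyanana, Cyanoma, Telellus}.
dermal ossicles: derived state '1' in Cyanana and Cyanoma only — synapomorphy for {Cyanana, Cyanoma}.
Most parsimonious ingroup topology: (((Cyanoma,Cyanana),Telellus),(Dromion,Ichnion)).
Dromion and Ichnion form a cherry on this tree, so they are sister taxa.

Ichnion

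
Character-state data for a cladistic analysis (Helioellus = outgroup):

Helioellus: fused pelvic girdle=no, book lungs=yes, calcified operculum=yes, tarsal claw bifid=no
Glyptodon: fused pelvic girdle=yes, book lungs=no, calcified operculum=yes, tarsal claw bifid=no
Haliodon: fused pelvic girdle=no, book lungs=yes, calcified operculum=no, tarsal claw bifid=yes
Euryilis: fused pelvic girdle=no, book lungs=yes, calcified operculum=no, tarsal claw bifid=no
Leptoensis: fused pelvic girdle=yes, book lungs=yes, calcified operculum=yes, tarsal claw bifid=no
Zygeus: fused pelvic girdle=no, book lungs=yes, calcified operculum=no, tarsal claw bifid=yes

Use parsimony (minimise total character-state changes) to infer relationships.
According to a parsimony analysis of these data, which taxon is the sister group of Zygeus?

Haliodon

Character polarity is set by the outgroup: the derived state is whichever differs from the outgroup's state, so for book lungs, calcified operculum the derived state is 'no', and for the remaining characters it is 'yes'.
fused pelvic girdle (derived state 'yes') is shared by Glyptodon and Leptoensis — a synapomorphy uniting that clade.
book lungs (derived state 'no') is unique to Glyptodon (autapomorphy; uninformative for grouping).
calcified operculum (derived state 'no') is shared by Euryilis, Haliodon, and Zygeus — a synapomorphy uniting that clade.
tarsal claw bifid: derived state 'yes' in Haliodon and Zygeus only — synapomorphy for {Haliodon, Zygeus}.
Most parsimonious ingroup topology: ((Glyptodon,Leptoensis),((Haliodon,Zygeus),Euryilis)).
Zygeus and Haliodon form a cherry on this tree, so they are sister taxa.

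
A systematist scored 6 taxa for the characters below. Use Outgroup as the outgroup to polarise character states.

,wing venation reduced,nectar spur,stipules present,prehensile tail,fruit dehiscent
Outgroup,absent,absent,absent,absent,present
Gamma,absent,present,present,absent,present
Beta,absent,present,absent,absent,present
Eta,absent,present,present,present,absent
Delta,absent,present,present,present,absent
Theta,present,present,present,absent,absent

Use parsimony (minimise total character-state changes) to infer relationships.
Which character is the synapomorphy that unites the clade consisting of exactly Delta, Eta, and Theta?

Character polarity is set by the outgroup: the derived state is whichever differs from the outgroup's state, so for fruit dehiscent the derived state is 'absent', and for the remaining characters it is 'present'.
wing venation reduced: derived state 'present' in Theta only — an autapomorphy, so it tells us nothing about relationships among taxa.
nectar spur (derived state 'present') is shared by all ingroup taxa — unites the whole ingroup.
stipules present (derived state 'present') is shared by Delta, Eta, Gamma, and Theta — a synapomorphy uniting that clade.
prehensile tail (derived state 'present') is shared by Delta and Eta — a synapomorphy uniting that clade.
fruit dehiscent: derived state 'absent' in Delta, Eta, and Theta only — synapomorphy for {Delta, Eta, Theta}.
Most parsimonious ingroup topology: ((((Eta,Delta),Theta),Gamma),Beta).
The clade {Delta, Eta, Theta} is supported by fruit dehiscent: its derived state 'absent' occurs in exactly those taxa and in no other taxon (including the outgroup).

fruit dehiscent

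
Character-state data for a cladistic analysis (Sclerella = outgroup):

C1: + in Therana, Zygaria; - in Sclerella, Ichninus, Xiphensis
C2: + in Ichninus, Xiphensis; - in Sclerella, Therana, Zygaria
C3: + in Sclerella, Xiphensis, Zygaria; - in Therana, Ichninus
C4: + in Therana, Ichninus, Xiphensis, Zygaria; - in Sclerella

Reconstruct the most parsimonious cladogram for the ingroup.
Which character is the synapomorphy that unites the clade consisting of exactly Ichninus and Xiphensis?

C2

Character polarity is set by the outgroup: the derived state is whichever differs from the outgroup's state, so for C3 the derived state is '-', and for the remaining characters it is '+'.
C1: derived state '+' in Therana and Zygaria only — synapomorphy for {Therana, Zygaria}.
C2: derived state '+' in Ichninus and Xiphensis only — synapomorphy for {Ichninus, Xiphensis}.
C3 groups Ichninus and Therana, which is incompatible with the clades supported by the remaining characters; treating it as convergent (homoplasy) costs fewer steps than any alternative tree.
All ingroup taxa share the derived state '+' for C4; it defines the ingroup but does not resolve relationships within it.
Most parsimonious ingroup topology: ((Therana,Zygaria),(Ichninus,Xiphensis)).
The clade {Ichninus, Xiphensis} is supported by C2: its derived state '+' occurs in exactly those taxa and in no other taxon (including the outgroup).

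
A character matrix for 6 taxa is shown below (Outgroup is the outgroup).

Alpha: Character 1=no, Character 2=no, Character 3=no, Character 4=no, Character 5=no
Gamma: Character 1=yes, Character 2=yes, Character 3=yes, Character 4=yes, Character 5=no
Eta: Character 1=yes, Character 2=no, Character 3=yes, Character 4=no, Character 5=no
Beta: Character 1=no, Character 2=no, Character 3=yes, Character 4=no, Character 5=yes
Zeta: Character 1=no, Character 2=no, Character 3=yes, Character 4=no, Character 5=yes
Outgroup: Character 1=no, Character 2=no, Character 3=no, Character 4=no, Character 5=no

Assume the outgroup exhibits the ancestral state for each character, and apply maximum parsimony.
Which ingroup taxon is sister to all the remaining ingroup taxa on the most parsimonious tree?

The outgroup has state 'no' for every character, so 'yes' is the derived state throughout.
Character 1: derived state 'yes' in Eta and Gamma only — synapomorphy for {Eta, Gamma}.
Character 2 (derived state 'yes') is unique to Gamma (autapomorphy; uninformative for grouping).
Character 3 (derived state 'yes') is shared by Beta, Eta, Gamma, and Zeta — a synapomorphy uniting that clade.
Character 4: derived state 'yes' in Gamma only — an autapomorphy, so it tells us nothing about relationships among taxa.
Only Beta and Zeta show the derived state 'yes' for Character 5, supporting them as a clade.
Most parsimonious ingroup topology: (((Gamma,Eta),(Zeta,Beta)),Alpha).
Alpha is sister to the clade containing all other ingroup taxa, so it is the earliest-diverging (most basal) ingroup lineage.

Alpha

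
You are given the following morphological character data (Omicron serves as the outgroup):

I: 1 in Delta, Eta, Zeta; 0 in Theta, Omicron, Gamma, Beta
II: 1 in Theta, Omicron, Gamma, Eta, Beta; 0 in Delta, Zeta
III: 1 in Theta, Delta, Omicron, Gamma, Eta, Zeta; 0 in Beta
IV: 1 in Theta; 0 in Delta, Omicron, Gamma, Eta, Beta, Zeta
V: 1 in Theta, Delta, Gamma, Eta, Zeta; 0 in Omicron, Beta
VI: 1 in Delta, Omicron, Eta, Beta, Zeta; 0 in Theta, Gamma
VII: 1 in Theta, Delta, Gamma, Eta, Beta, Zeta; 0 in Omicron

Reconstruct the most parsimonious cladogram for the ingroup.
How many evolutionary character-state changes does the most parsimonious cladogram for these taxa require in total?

Character polarity is set by the outgroup: the derived state is whichever differs from the outgroup's state, so for II, III, VI the derived state is '0', and for the remaining characters it is '1'.
Only Delta, Eta, and Zeta show the derived state '1' for I, supporting them as a clade.
Only Delta and Zeta show the derived state '0' for II, supporting them as a clade.
III: derived state '0' in Beta only — an autapomorphy, so it tells us nothing about relationships among taxa.
IV (derived state '1') is unique to Theta (autapomorphy; uninformative for grouping).
V: derived state '1' in Delta, Eta, Gamma, Theta, and Zeta only — synapomorphy for {Delta, Eta, Gamma, Theta, Zeta}.
Only Gamma and Theta show the derived state '0' for VI, supporting them as a clade.
All ingroup taxa share the derived state '1' for VII; it defines the ingroup but does not resolve relationships within it.
Most parsimonious ingroup topology: (((Eta,(Delta,Zeta)),(Gamma,Theta)),Beta).
Changes per character on this tree: I: 1; II: 1; III: 1; IV: 1; V: 1; VI: 1; VII: 1.
Total = 7.

7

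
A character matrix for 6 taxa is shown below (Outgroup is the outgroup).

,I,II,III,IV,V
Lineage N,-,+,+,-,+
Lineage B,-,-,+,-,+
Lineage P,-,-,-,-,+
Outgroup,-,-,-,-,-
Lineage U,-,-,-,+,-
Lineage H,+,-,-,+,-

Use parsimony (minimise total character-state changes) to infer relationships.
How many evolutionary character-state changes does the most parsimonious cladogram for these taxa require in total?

The outgroup has state '-' for every character, so '+' is the derived state throughout.
I: derived state '+' in Lineage H only — an autapomorphy, so it tells us nothing about relationships among taxa.
II: derived state '+' in Lineage N only — an autapomorphy, so it tells us nothing about relationships among taxa.
III: derived state '+' in Lineage B and Lineage N only — synapomorphy for {Lineage B, Lineage N}.
IV: derived state '+' in Lineage H and Lineage U only — synapomorphy for {Lineage H, Lineage U}.
V: derived state '+' in Lineage B, Lineage N, and Lineage P only — synapomorphy for {Lineage B, Lineage N, Lineage P}.
Most parsimonious ingroup topology: (((Lineage N,Lineage B),Lineage P),(Lineage H,Lineage U)).
Changes per character on this tree: I: 1; II: 1; III: 1; IV: 1; V: 1.
Total = 5.

5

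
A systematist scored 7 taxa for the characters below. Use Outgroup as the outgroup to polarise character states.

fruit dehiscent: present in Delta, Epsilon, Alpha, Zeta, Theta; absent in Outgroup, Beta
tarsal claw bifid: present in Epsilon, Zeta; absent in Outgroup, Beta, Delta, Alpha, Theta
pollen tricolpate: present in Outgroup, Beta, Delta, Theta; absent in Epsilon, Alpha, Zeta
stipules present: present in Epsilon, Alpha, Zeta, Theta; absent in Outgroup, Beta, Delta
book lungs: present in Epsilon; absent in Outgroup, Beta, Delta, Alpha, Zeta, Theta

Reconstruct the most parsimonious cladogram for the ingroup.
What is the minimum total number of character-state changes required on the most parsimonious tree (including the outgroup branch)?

5

Character polarity is set by the outgroup: the derived state is whichever differs from the outgroup's state, so for pollen tricolpate the derived state is 'absent', and for the remaining characters it is 'present'.
Only Alpha, Delta, Epsilon, Theta, and Zeta show the derived state 'present' for fruit dehiscent, supporting them as a clade.
tarsal claw bifid (derived state 'present') is shared by Epsilon and Zeta — a synapomorphy uniting that clade.
pollen tricolpate (derived state 'absent') is shared by Alpha, Epsilon, and Zeta — a synapomorphy uniting that clade.
stipules present (derived state 'present') is shared by Alpha, Epsilon, Theta, and Zeta — a synapomorphy uniting that clade.
book lungs: derived state 'present' in Epsilon only — an autapomorphy, so it tells us nothing about relationships among taxa.
Most parsimonious ingroup topology: (Beta,(Delta,(((Epsilon,Zeta),Alpha),Theta))).
Changes per character on this tree: fruit dehiscent: 1; tarsal claw bifid: 1; pollen tricolpate: 1; stipules present: 1; book lungs: 1.
Total = 5.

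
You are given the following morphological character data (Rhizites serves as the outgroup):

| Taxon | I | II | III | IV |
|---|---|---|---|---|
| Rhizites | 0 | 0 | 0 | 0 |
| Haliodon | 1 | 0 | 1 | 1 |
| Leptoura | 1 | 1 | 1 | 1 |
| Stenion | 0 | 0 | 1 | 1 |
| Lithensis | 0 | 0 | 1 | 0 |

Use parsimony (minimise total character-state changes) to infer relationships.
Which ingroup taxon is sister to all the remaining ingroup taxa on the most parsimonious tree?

Lithensis

The outgroup has state '0' for every character, so '1' is the derived state throughout.
Only Haliodon and Leptoura show the derived state '1' for I, supporting them as a clade.
II: derived state '1' in Leptoura only — an autapomorphy, so it tells us nothing about relationships among taxa.
III (derived state '1') is shared by all ingroup taxa — unites the whole ingroup.
IV (derived state '1') is shared by Haliodon, Leptoura, and Stenion — a synapomorphy uniting that clade.
Most parsimonious ingroup topology: ((Stenion,(Leptoura,Haliodon)),Lithensis).
Lithensis is sister to the clade containing all other ingroup taxa, so it is the earliest-diverging (most basal) ingroup lineage.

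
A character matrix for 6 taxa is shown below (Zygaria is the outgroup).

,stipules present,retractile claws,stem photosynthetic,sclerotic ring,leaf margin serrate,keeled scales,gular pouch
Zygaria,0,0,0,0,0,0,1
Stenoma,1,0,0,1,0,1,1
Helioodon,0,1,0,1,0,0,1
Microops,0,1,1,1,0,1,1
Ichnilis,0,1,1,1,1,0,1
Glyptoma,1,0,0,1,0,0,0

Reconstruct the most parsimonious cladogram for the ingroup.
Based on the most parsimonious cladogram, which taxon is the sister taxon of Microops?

Character polarity is set by the outgroup: the derived state is whichever differs from the outgroup's state, so for gular pouch the derived state is '0', and for the remaining characters it is '1'.
stipules present: derived state '1' in Glyptoma and Stenoma only — synapomorphy for {Glyptoma, Stenoma}.
retractile claws: derived state '1' in Helioodon, Ichnilis, and Microops only — synapomorphy for {Helioodon, Ichnilis, Microops}.
Only Ichnilis and Microops show the derived state '1' for stem photosynthetic, supporting them as a clade.
All ingroup taxa share the derived state '1' for sclerotic ring; it defines the ingroup but does not resolve relationships within it.
leaf margin serrate: derived state '1' in Ichnilis only — an autapomorphy, so it tells us nothing about relationships among taxa.
keeled scales (state '1') occurs in Microops and Stenoma but conflicts with the nesting implied by the other characters — most parsimoniously interpreted as homoplasy.
gular pouch: derived state '0' in Glyptoma only — an autapomorphy, so it tells us nothing about relationships among taxa.
Most parsimonious ingroup topology: ((Stenoma,Glyptoma),(Helioodon,(Microops,Ichnilis))).
Microops and Ichnilis form a cherry on this tree, so they are sister taxa.

Ichnilis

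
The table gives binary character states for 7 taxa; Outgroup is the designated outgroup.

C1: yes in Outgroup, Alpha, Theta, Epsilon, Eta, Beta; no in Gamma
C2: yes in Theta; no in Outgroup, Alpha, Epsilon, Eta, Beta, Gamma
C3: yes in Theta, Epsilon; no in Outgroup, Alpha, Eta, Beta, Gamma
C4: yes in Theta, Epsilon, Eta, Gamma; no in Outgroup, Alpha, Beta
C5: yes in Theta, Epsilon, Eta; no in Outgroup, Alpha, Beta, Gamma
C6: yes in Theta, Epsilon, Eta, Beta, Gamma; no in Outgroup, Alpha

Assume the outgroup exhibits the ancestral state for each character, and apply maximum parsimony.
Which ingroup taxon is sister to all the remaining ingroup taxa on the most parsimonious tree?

Character polarity is set by the outgroup: the derived state is whichever differs from the outgroup's state, so for C1 the derived state is 'no', and for the remaining characters it is 'yes'.
C1 (derived state 'no') is unique to Gamma (autapomorphy; uninformative for grouping).
C2 (derived state 'yes') is unique to Theta (autapomorphy; uninformative for grouping).
C3 (derived state 'yes') is shared by Epsilon and Theta — a synapomorphy uniting that clade.
C4: derived state 'yes' in Epsilon, Eta, Gamma, and Theta only — synapomorphy for {Epsilon, Eta, Gamma, Theta}.
Only Epsilon, Eta, and Theta show the derived state 'yes' for C5, supporting them as a clade.
C6 (derived state 'yes') is shared by Beta, Epsilon, Eta, Gamma, and Theta — a synapomorphy uniting that clade.
Most parsimonious ingroup topology: (Alpha,((((Theta,Epsilon),Eta),Gamma),Beta)).
Alpha is sister to the clade containing all other ingroup taxa, so it is the earliest-diverging (most basal) ingroup lineage.

Alpha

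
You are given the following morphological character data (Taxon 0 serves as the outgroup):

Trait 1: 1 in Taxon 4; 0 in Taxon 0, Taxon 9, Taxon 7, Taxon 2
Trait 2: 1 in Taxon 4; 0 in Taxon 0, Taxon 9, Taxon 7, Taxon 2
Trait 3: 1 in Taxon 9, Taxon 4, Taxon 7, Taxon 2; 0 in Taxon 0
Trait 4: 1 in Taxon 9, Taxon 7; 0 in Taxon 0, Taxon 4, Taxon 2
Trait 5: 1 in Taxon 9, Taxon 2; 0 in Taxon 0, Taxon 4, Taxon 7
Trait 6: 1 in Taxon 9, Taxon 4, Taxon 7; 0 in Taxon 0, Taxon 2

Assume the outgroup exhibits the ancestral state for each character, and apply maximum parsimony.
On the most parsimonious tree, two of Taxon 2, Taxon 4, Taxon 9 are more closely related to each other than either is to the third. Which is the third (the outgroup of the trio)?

Taxon 2

The outgroup has state '0' for every character, so '1' is the derived state throughout.
Trait 1 (derived state '1') is unique to Taxon 4 (autapomorphy; uninformative for grouping).
Trait 2: derived state '1' in Taxon 4 only — an autapomorphy, so it tells us nothing about relationships among taxa.
All ingroup taxa share the derived state '1' for Trait 3; it defines the ingroup but does not resolve relationships within it.
Trait 4 (derived state '1') is shared by Taxon 7 and Taxon 9 — a synapomorphy uniting that clade.
Trait 5 (state '1') occurs in Taxon 2 and Taxon 9 but conflicts with the nesting implied by the other characters — most parsimoniously interpreted as homoplasy.
Trait 6 (derived state '1') is shared by Taxon 4, Taxon 7, and Taxon 9 — a synapomorphy uniting that clade.
Most parsimonious ingroup topology: (((Taxon 9,Taxon 7),Taxon 4),Taxon 2).
Taxon 4 and Taxon 9 share a more recent common ancestor with each other than either does with Taxon 2, so Taxon 2 is the least closely related of the three.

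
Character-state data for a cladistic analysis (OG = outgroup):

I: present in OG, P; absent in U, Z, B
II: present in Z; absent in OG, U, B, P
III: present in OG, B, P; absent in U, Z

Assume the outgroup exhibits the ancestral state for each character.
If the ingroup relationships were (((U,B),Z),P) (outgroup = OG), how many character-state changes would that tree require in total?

Map each character onto (((U,B),Z),P) (rooted by OG) and count the minimum state changes it requires (Fitch parsimony):
I: 1; II: 1; III: 2.
Total tree length = 4.

4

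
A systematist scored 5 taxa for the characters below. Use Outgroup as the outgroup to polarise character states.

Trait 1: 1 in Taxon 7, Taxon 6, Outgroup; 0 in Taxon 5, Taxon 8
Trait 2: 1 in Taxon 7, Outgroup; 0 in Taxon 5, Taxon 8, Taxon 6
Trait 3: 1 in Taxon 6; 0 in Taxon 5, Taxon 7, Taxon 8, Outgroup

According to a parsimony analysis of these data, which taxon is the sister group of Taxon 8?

Taxon 5

Character polarity is set by the outgroup: the derived state is whichever differs from the outgroup's state, so for Trait 1, Trait 2 the derived state is '0', and for the remaining characters it is '1'.
Only Taxon 5 and Taxon 8 show the derived state '0' for Trait 1, supporting them as a clade.
Trait 2 (derived state '0') is shared by Taxon 5, Taxon 6, and Taxon 8 — a synapomorphy uniting that clade.
Trait 3: derived state '1' in Taxon 6 only — an autapomorphy, so it tells us nothing about relationships among taxa.
Most parsimonious ingroup topology: (((Taxon 8,Taxon 5),Taxon 6),Taxon 7).
Taxon 8 and Taxon 5 form a cherry on this tree, so they are sister taxa.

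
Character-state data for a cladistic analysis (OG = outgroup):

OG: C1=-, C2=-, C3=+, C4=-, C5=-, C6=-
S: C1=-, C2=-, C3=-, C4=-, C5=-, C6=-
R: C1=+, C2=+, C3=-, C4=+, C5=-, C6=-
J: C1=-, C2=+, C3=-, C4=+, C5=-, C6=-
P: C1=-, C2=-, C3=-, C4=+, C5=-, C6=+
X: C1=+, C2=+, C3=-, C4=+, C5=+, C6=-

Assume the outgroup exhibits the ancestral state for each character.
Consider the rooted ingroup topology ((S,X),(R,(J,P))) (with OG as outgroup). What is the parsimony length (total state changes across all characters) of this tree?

Map each character onto ((S,X),(R,(J,P))) (rooted by OG) and count the minimum state changes it requires (Fitch parsimony):
C1: 2; C2: 3; C3: 1; C4: 2; C5: 1; C6: 1.
Total tree length = 10.

10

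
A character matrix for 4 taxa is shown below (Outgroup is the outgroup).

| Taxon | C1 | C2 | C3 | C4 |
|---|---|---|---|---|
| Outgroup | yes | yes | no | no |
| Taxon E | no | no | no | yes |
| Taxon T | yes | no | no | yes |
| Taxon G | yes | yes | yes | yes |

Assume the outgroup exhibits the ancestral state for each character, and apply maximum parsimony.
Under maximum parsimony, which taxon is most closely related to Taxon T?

Character polarity is set by the outgroup: the derived state is whichever differs from the outgroup's state, so for C1, C2 the derived state is 'no', and for the remaining characters it is 'yes'.
C1: derived state 'no' in Taxon E only — an autapomorphy, so it tells us nothing about relationships among taxa.
C2 (derived state 'no') is shared by Taxon E and Taxon T — a synapomorphy uniting that clade.
C3: derived state 'yes' in Taxon G only — an autapomorphy, so it tells us nothing about relationships among taxa.
C4 (derived state 'yes') is shared by all ingroup taxa — unites the whole ingroup.
Most parsimonious ingroup topology: ((Taxon E,Taxon T),Taxon G).
Taxon T and Taxon E form a cherry on this tree, so they are sister taxa.

Taxon E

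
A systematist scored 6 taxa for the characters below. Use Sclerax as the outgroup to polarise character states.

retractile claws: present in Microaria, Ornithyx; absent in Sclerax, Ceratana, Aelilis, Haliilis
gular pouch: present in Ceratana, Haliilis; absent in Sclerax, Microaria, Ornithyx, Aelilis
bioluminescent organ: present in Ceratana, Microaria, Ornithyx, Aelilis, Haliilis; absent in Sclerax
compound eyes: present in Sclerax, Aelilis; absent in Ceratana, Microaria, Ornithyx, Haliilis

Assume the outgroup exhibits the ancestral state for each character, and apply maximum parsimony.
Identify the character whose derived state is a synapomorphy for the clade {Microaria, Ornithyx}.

Character polarity is set by the outgroup: the derived state is whichever differs from the outgroup's state, so for compound eyes the derived state is 'absent', and for the remaining characters it is 'present'.
retractile claws (derived state 'present') is shared by Microaria and Ornithyx — a synapomorphy uniting that clade.
gular pouch: derived state 'present' in Ceratana and Haliilis only — synapomorphy for {Ceratana, Haliilis}.
All ingroup taxa share the derived state 'present' for bioluminescent organ; it defines the ingroup but does not resolve relationships within it.
compound eyes (derived state 'absent') is shared by Ceratana, Haliilis, Microaria, and Ornithyx — a synapomorphy uniting that clade.
Most parsimonious ingroup topology: (((Ceratana,Haliilis),(Microaria,Ornithyx)),Aelilis).
The clade {Microaria, Ornithyx} is supported by retractile claws: its derived state 'present' occurs in exactly those taxa and in no other taxon (including the outgroup).

retractile claws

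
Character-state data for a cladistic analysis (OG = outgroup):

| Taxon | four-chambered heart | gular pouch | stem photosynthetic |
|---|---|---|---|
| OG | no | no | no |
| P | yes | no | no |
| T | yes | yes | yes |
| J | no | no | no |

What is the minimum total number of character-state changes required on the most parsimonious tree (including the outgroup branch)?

The outgroup has state 'no' for every character, so 'yes' is the derived state throughout.
Only P and T show the derived state 'yes' for four-chambered heart, supporting them as a clade.
gular pouch (derived state 'yes') is unique to T (autapomorphy; uninformative for grouping).
stem photosynthetic: derived state 'yes' in T only — an autapomorphy, so it tells us nothing about relationships among taxa.
Most parsimonious ingroup topology: ((P,T),J).
Changes per character on this tree: four-chambered heart: 1; gular pouch: 1; stem photosynthetic: 1.
Total = 3.

3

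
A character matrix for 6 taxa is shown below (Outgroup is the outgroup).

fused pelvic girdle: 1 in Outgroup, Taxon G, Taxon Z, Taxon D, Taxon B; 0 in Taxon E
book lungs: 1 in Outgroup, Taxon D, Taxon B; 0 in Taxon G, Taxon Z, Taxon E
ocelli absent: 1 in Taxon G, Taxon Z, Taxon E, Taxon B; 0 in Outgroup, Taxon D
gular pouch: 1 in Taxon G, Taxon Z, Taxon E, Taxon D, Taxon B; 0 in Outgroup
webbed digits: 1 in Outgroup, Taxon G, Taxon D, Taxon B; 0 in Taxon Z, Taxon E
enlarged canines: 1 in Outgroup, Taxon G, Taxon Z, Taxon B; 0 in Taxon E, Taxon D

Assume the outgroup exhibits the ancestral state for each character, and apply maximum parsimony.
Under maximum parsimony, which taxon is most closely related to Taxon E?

Character polarity is set by the outgroup: the derived state is whichever differs from the outgroup's state, so for fused pelvic girdle, book lungs, webbed digits, enlarged canines the derived state is '0', and for the remaining characters it is '1'.
fused pelvic girdle: derived state '0' in Taxon E only — an autapomorphy, so it tells us nothing about relationships among taxa.
Only Taxon E, Taxon G, and Taxon Z show the derived state '0' for book lungs, supporting them as a clade.
ocelli absent: derived state '1' in Taxon B, Taxon E, Taxon G, and Taxon Z only — synapomorphy for {Taxon B, Taxon E, Taxon G, Taxon Z}.
gular pouch (derived state '1') is shared by all ingroup taxa — unites the whole ingroup.
Only Taxon E and Taxon Z show the derived state '0' for webbed digits, supporting them as a clade.
enlarged canines groups Taxon D and Taxon E, which is incompatible with the clades supported by the remaining characters; treating it as convergent (homoplasy) costs fewer steps than any alternative tree.
Most parsimonious ingroup topology: (((Taxon G,(Taxon Z,Taxon E)),Taxon B),Taxon D).
Taxon E and Taxon Z form a cherry on this tree, so they are sister taxa.

Taxon Z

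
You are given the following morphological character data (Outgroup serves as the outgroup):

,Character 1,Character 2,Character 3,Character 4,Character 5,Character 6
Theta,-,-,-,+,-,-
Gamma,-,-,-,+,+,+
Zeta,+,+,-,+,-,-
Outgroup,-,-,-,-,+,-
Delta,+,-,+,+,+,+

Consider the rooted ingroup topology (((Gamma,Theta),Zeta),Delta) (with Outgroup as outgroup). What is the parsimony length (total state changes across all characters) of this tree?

Map each character onto (((Gamma,Theta),Zeta),Delta) (rooted by Outgroup) and count the minimum state changes it requires (Fitch parsimony):
Character 1: 2; Character 2: 1; Character 3: 1; Character 4: 1; Character 5: 2; Character 6: 2.
Total tree length = 9.

9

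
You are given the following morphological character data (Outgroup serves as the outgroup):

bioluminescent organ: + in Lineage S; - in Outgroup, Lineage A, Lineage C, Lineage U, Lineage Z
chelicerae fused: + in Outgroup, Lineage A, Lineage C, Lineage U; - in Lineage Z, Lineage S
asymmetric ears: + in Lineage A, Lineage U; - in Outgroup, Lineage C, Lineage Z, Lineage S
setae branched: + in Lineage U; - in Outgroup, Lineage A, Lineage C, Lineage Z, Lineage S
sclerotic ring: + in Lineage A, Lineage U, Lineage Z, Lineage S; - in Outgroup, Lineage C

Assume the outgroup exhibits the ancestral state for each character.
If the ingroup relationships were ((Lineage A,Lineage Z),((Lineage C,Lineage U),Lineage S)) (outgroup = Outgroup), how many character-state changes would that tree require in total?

Map each character onto ((Lineage A,Lineage Z),((Lineage C,Lineage U),Lineage S)) (rooted by Outgroup) and count the minimum state changes it requires (Fitch parsimony):
bioluminescent organ: 1; chelicerae fused: 2; asymmetric ears: 2; setae branched: 1; sclerotic ring: 2.
Total tree length = 8.

8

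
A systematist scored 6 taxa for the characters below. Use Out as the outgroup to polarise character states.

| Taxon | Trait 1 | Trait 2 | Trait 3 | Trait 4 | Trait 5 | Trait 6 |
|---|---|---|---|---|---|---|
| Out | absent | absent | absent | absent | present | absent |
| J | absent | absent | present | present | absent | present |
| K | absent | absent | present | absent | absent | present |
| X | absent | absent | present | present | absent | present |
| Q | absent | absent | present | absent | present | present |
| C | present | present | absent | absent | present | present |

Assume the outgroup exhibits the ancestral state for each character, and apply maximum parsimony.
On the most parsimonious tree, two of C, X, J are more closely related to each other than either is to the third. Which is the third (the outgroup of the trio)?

C

Character polarity is set by the outgroup: the derived state is whichever differs from the outgroup's state, so for Trait 5 the derived state is 'absent', and for the remaining characters it is 'present'.
Trait 1 (derived state 'present') is unique to C (autapomorphy; uninformative for grouping).
Trait 2 (derived state 'present') is unique to C (autapomorphy; uninformative for grouping).
Trait 3: derived state 'present' in J, K, Q, and X only — synapomorphy for {J, K, Q, X}.
Trait 4: derived state 'present' in J and X only — synapomorphy for {J, X}.
Trait 5: derived state 'absent' in J, K, and X only — synapomorphy for {J, K, X}.
All ingroup taxa share the derived state 'present' for Trait 6; it defines the ingroup but does not resolve relationships within it.
Most parsimonious ingroup topology: ((((J,X),K),Q),C).
X and J share a more recent common ancestor with each other than either does with C, so C is the least closely related of the three.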